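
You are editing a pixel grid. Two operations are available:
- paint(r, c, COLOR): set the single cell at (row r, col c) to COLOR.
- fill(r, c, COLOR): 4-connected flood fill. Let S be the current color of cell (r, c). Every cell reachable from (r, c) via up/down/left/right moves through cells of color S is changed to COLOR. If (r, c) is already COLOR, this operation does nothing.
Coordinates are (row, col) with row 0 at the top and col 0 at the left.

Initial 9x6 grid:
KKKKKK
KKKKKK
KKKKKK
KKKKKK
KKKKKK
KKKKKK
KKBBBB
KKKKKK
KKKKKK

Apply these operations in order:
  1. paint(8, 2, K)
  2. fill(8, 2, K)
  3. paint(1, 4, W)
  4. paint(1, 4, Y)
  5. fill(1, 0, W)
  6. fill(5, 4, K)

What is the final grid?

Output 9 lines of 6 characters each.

After op 1 paint(8,2,K):
KKKKKK
KKKKKK
KKKKKK
KKKKKK
KKKKKK
KKKKKK
KKBBBB
KKKKKK
KKKKKK
After op 2 fill(8,2,K) [0 cells changed]:
KKKKKK
KKKKKK
KKKKKK
KKKKKK
KKKKKK
KKKKKK
KKBBBB
KKKKKK
KKKKKK
After op 3 paint(1,4,W):
KKKKKK
KKKKWK
KKKKKK
KKKKKK
KKKKKK
KKKKKK
KKBBBB
KKKKKK
KKKKKK
After op 4 paint(1,4,Y):
KKKKKK
KKKKYK
KKKKKK
KKKKKK
KKKKKK
KKKKKK
KKBBBB
KKKKKK
KKKKKK
After op 5 fill(1,0,W) [49 cells changed]:
WWWWWW
WWWWYW
WWWWWW
WWWWWW
WWWWWW
WWWWWW
WWBBBB
WWWWWW
WWWWWW
After op 6 fill(5,4,K) [49 cells changed]:
KKKKKK
KKKKYK
KKKKKK
KKKKKK
KKKKKK
KKKKKK
KKBBBB
KKKKKK
KKKKKK

Answer: KKKKKK
KKKKYK
KKKKKK
KKKKKK
KKKKKK
KKKKKK
KKBBBB
KKKKKK
KKKKKK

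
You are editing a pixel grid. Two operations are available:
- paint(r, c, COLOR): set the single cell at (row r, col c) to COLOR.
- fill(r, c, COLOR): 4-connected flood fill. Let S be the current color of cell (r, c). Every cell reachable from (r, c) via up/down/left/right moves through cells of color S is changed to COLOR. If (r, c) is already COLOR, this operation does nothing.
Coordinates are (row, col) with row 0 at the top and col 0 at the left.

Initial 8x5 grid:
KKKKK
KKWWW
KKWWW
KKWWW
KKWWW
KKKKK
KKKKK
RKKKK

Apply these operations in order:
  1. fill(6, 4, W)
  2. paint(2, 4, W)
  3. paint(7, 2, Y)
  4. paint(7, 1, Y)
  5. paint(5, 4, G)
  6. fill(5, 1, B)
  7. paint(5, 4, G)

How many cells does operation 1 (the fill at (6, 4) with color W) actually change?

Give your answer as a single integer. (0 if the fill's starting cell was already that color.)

After op 1 fill(6,4,W) [27 cells changed]:
WWWWW
WWWWW
WWWWW
WWWWW
WWWWW
WWWWW
WWWWW
RWWWW

Answer: 27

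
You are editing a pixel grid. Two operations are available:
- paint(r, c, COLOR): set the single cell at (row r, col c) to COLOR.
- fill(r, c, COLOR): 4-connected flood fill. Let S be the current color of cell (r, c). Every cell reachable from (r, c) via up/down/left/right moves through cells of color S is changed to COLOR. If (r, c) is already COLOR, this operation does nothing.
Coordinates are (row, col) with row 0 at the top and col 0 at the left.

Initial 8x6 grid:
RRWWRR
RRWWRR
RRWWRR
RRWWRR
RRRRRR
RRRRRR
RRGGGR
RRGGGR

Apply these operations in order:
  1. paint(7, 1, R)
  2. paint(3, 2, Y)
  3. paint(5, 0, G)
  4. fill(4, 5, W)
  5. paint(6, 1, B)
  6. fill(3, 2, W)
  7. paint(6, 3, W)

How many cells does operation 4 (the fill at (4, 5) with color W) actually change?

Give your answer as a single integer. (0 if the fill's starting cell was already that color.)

Answer: 33

Derivation:
After op 1 paint(7,1,R):
RRWWRR
RRWWRR
RRWWRR
RRWWRR
RRRRRR
RRRRRR
RRGGGR
RRGGGR
After op 2 paint(3,2,Y):
RRWWRR
RRWWRR
RRWWRR
RRYWRR
RRRRRR
RRRRRR
RRGGGR
RRGGGR
After op 3 paint(5,0,G):
RRWWRR
RRWWRR
RRWWRR
RRYWRR
RRRRRR
GRRRRR
RRGGGR
RRGGGR
After op 4 fill(4,5,W) [33 cells changed]:
WWWWWW
WWWWWW
WWWWWW
WWYWWW
WWWWWW
GWWWWW
WWGGGW
WWGGGW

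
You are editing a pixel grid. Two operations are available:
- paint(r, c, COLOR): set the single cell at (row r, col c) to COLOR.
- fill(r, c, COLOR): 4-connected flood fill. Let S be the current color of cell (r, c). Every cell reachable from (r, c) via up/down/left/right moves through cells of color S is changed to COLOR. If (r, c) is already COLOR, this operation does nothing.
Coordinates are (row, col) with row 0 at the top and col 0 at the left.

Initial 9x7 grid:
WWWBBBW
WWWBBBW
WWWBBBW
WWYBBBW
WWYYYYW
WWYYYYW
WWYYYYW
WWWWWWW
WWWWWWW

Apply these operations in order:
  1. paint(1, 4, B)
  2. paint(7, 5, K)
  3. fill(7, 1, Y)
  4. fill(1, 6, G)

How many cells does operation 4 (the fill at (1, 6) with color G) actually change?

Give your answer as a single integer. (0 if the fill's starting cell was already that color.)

Answer: 50

Derivation:
After op 1 paint(1,4,B):
WWWBBBW
WWWBBBW
WWWBBBW
WWYBBBW
WWYYYYW
WWYYYYW
WWYYYYW
WWWWWWW
WWWWWWW
After op 2 paint(7,5,K):
WWWBBBW
WWWBBBW
WWWBBBW
WWYBBBW
WWYYYYW
WWYYYYW
WWYYYYW
WWWWWKW
WWWWWWW
After op 3 fill(7,1,Y) [37 cells changed]:
YYYBBBY
YYYBBBY
YYYBBBY
YYYBBBY
YYYYYYY
YYYYYYY
YYYYYYY
YYYYYKY
YYYYYYY
After op 4 fill(1,6,G) [50 cells changed]:
GGGBBBG
GGGBBBG
GGGBBBG
GGGBBBG
GGGGGGG
GGGGGGG
GGGGGGG
GGGGGKG
GGGGGGG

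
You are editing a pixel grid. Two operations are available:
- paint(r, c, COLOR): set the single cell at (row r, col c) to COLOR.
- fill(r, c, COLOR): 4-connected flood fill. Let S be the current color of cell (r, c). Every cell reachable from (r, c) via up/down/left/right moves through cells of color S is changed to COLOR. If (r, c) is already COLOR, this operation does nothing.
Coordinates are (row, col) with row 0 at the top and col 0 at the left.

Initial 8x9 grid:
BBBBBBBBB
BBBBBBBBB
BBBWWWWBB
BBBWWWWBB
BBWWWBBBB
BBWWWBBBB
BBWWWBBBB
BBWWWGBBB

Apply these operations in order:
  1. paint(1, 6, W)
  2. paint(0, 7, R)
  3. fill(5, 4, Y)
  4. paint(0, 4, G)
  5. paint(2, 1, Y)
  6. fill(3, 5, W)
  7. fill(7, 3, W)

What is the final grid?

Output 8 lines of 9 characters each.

Answer: BBBBGBBRB
BBBBBBWBB
BYBWWWWBB
BBBWWWWBB
BBWWWBBBB
BBWWWBBBB
BBWWWBBBB
BBWWWGBBB

Derivation:
After op 1 paint(1,6,W):
BBBBBBBBB
BBBBBBWBB
BBBWWWWBB
BBBWWWWBB
BBWWWBBBB
BBWWWBBBB
BBWWWBBBB
BBWWWGBBB
After op 2 paint(0,7,R):
BBBBBBBRB
BBBBBBWBB
BBBWWWWBB
BBBWWWWBB
BBWWWBBBB
BBWWWBBBB
BBWWWBBBB
BBWWWGBBB
After op 3 fill(5,4,Y) [21 cells changed]:
BBBBBBBRB
BBBBBBYBB
BBBYYYYBB
BBBYYYYBB
BBYYYBBBB
BBYYYBBBB
BBYYYBBBB
BBYYYGBBB
After op 4 paint(0,4,G):
BBBBGBBRB
BBBBBBYBB
BBBYYYYBB
BBBYYYYBB
BBYYYBBBB
BBYYYBBBB
BBYYYBBBB
BBYYYGBBB
After op 5 paint(2,1,Y):
BBBBGBBRB
BBBBBBYBB
BYBYYYYBB
BBBYYYYBB
BBYYYBBBB
BBYYYBBBB
BBYYYBBBB
BBYYYGBBB
After op 6 fill(3,5,W) [21 cells changed]:
BBBBGBBRB
BBBBBBWBB
BYBWWWWBB
BBBWWWWBB
BBWWWBBBB
BBWWWBBBB
BBWWWBBBB
BBWWWGBBB
After op 7 fill(7,3,W) [0 cells changed]:
BBBBGBBRB
BBBBBBWBB
BYBWWWWBB
BBBWWWWBB
BBWWWBBBB
BBWWWBBBB
BBWWWBBBB
BBWWWGBBB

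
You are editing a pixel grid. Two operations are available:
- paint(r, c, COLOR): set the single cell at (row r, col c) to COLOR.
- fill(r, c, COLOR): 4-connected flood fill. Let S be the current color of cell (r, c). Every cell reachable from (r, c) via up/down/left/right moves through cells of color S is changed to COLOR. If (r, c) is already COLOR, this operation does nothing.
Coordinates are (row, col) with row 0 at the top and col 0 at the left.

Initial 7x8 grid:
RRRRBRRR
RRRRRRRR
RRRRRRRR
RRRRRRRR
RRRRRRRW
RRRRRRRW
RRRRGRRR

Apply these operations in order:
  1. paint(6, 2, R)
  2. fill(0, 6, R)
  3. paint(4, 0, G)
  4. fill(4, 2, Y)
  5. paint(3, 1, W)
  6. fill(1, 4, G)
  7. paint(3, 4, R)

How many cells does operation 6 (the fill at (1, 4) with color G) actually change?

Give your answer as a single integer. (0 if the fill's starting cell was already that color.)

Answer: 50

Derivation:
After op 1 paint(6,2,R):
RRRRBRRR
RRRRRRRR
RRRRRRRR
RRRRRRRR
RRRRRRRW
RRRRRRRW
RRRRGRRR
After op 2 fill(0,6,R) [0 cells changed]:
RRRRBRRR
RRRRRRRR
RRRRRRRR
RRRRRRRR
RRRRRRRW
RRRRRRRW
RRRRGRRR
After op 3 paint(4,0,G):
RRRRBRRR
RRRRRRRR
RRRRRRRR
RRRRRRRR
GRRRRRRW
RRRRRRRW
RRRRGRRR
After op 4 fill(4,2,Y) [51 cells changed]:
YYYYBYYY
YYYYYYYY
YYYYYYYY
YYYYYYYY
GYYYYYYW
YYYYYYYW
YYYYGYYY
After op 5 paint(3,1,W):
YYYYBYYY
YYYYYYYY
YYYYYYYY
YWYYYYYY
GYYYYYYW
YYYYYYYW
YYYYGYYY
After op 6 fill(1,4,G) [50 cells changed]:
GGGGBGGG
GGGGGGGG
GGGGGGGG
GWGGGGGG
GGGGGGGW
GGGGGGGW
GGGGGGGG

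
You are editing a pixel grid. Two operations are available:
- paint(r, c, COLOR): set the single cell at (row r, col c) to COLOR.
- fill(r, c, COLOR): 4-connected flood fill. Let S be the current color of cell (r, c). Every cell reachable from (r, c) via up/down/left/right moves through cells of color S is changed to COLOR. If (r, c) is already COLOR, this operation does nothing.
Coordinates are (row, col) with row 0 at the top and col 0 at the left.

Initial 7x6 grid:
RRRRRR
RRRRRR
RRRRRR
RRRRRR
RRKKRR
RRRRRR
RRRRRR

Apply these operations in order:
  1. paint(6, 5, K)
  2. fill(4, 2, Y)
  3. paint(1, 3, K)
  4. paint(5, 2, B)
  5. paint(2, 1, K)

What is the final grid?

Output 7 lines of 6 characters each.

Answer: RRRRRR
RRRKRR
RKRRRR
RRRRRR
RRYYRR
RRBRRR
RRRRRK

Derivation:
After op 1 paint(6,5,K):
RRRRRR
RRRRRR
RRRRRR
RRRRRR
RRKKRR
RRRRRR
RRRRRK
After op 2 fill(4,2,Y) [2 cells changed]:
RRRRRR
RRRRRR
RRRRRR
RRRRRR
RRYYRR
RRRRRR
RRRRRK
After op 3 paint(1,3,K):
RRRRRR
RRRKRR
RRRRRR
RRRRRR
RRYYRR
RRRRRR
RRRRRK
After op 4 paint(5,2,B):
RRRRRR
RRRKRR
RRRRRR
RRRRRR
RRYYRR
RRBRRR
RRRRRK
After op 5 paint(2,1,K):
RRRRRR
RRRKRR
RKRRRR
RRRRRR
RRYYRR
RRBRRR
RRRRRK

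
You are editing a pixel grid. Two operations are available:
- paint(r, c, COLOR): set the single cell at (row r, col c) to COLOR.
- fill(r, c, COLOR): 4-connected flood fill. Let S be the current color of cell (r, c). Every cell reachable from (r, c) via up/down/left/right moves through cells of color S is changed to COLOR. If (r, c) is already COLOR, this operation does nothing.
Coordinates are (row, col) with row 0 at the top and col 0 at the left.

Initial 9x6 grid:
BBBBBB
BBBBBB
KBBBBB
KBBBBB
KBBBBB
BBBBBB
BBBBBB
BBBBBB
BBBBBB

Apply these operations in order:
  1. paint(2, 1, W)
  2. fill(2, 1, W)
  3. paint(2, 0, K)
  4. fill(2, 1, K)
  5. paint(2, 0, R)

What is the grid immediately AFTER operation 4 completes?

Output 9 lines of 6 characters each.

After op 1 paint(2,1,W):
BBBBBB
BBBBBB
KWBBBB
KBBBBB
KBBBBB
BBBBBB
BBBBBB
BBBBBB
BBBBBB
After op 2 fill(2,1,W) [0 cells changed]:
BBBBBB
BBBBBB
KWBBBB
KBBBBB
KBBBBB
BBBBBB
BBBBBB
BBBBBB
BBBBBB
After op 3 paint(2,0,K):
BBBBBB
BBBBBB
KWBBBB
KBBBBB
KBBBBB
BBBBBB
BBBBBB
BBBBBB
BBBBBB
After op 4 fill(2,1,K) [1 cells changed]:
BBBBBB
BBBBBB
KKBBBB
KBBBBB
KBBBBB
BBBBBB
BBBBBB
BBBBBB
BBBBBB

Answer: BBBBBB
BBBBBB
KKBBBB
KBBBBB
KBBBBB
BBBBBB
BBBBBB
BBBBBB
BBBBBB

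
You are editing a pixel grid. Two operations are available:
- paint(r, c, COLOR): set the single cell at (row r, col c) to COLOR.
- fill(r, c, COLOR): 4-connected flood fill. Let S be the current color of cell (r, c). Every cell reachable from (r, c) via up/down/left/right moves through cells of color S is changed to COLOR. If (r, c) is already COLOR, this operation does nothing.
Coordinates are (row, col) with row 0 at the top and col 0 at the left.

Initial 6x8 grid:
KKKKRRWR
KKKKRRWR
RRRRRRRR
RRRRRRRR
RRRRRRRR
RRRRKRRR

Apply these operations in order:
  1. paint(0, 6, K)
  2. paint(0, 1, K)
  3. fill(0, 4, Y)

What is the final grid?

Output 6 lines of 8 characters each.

After op 1 paint(0,6,K):
KKKKRRKR
KKKKRRWR
RRRRRRRR
RRRRRRRR
RRRRRRRR
RRRRKRRR
After op 2 paint(0,1,K):
KKKKRRKR
KKKKRRWR
RRRRRRRR
RRRRRRRR
RRRRRRRR
RRRRKRRR
After op 3 fill(0,4,Y) [37 cells changed]:
KKKKYYKY
KKKKYYWY
YYYYYYYY
YYYYYYYY
YYYYYYYY
YYYYKYYY

Answer: KKKKYYKY
KKKKYYWY
YYYYYYYY
YYYYYYYY
YYYYYYYY
YYYYKYYY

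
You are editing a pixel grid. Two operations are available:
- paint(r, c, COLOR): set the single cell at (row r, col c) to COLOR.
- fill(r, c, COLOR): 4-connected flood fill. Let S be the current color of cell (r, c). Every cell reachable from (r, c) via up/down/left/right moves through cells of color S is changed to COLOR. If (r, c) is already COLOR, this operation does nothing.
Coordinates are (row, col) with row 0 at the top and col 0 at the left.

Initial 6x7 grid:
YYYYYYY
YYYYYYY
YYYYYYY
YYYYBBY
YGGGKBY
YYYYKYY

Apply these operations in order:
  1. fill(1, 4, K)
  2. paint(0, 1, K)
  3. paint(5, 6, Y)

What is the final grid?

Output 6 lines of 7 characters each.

Answer: KKKKKKK
KKKKKKK
KKKKKKK
KKKKBBK
KGGGKBK
KKKKKKY

Derivation:
After op 1 fill(1,4,K) [34 cells changed]:
KKKKKKK
KKKKKKK
KKKKKKK
KKKKBBK
KGGGKBK
KKKKKKK
After op 2 paint(0,1,K):
KKKKKKK
KKKKKKK
KKKKKKK
KKKKBBK
KGGGKBK
KKKKKKK
After op 3 paint(5,6,Y):
KKKKKKK
KKKKKKK
KKKKKKK
KKKKBBK
KGGGKBK
KKKKKKY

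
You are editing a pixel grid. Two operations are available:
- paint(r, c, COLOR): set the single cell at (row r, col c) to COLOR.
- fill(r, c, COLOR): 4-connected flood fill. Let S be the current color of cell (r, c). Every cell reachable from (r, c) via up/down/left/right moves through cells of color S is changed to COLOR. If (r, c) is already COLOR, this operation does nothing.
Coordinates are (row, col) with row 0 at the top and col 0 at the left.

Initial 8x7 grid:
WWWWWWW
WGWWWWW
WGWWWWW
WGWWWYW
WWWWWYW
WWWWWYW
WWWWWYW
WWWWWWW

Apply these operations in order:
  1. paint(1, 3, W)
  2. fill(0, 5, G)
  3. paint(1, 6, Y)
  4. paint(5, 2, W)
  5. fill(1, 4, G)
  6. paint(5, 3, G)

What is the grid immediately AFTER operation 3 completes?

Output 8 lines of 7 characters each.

Answer: GGGGGGG
GGGGGGY
GGGGGGG
GGGGGYG
GGGGGYG
GGGGGYG
GGGGGYG
GGGGGGG

Derivation:
After op 1 paint(1,3,W):
WWWWWWW
WGWWWWW
WGWWWWW
WGWWWYW
WWWWWYW
WWWWWYW
WWWWWYW
WWWWWWW
After op 2 fill(0,5,G) [49 cells changed]:
GGGGGGG
GGGGGGG
GGGGGGG
GGGGGYG
GGGGGYG
GGGGGYG
GGGGGYG
GGGGGGG
After op 3 paint(1,6,Y):
GGGGGGG
GGGGGGY
GGGGGGG
GGGGGYG
GGGGGYG
GGGGGYG
GGGGGYG
GGGGGGG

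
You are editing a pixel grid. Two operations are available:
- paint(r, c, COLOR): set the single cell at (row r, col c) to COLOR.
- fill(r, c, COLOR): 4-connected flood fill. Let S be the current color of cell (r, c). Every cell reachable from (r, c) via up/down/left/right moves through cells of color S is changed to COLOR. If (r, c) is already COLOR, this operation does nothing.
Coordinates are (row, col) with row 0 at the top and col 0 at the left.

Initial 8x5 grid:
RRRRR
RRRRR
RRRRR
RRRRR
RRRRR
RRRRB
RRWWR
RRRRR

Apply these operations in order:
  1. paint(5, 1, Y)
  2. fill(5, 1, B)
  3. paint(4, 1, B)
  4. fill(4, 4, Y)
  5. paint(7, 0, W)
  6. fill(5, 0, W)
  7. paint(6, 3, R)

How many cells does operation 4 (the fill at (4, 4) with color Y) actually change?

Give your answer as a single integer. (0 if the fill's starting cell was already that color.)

After op 1 paint(5,1,Y):
RRRRR
RRRRR
RRRRR
RRRRR
RRRRR
RYRRB
RRWWR
RRRRR
After op 2 fill(5,1,B) [1 cells changed]:
RRRRR
RRRRR
RRRRR
RRRRR
RRRRR
RBRRB
RRWWR
RRRRR
After op 3 paint(4,1,B):
RRRRR
RRRRR
RRRRR
RRRRR
RBRRR
RBRRB
RRWWR
RRRRR
After op 4 fill(4,4,Y) [35 cells changed]:
YYYYY
YYYYY
YYYYY
YYYYY
YBYYY
YBYYB
YYWWY
YYYYY

Answer: 35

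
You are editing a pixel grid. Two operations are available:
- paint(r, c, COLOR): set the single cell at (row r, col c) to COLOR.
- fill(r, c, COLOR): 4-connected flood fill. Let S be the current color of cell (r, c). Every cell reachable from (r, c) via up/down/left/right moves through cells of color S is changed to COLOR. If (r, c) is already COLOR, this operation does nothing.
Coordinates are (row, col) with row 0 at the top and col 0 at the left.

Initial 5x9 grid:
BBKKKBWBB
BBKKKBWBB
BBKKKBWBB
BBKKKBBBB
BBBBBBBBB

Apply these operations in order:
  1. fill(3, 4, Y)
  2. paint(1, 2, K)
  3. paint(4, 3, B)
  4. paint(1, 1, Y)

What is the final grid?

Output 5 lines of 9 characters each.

After op 1 fill(3,4,Y) [12 cells changed]:
BBYYYBWBB
BBYYYBWBB
BBYYYBWBB
BBYYYBBBB
BBBBBBBBB
After op 2 paint(1,2,K):
BBYYYBWBB
BBKYYBWBB
BBYYYBWBB
BBYYYBBBB
BBBBBBBBB
After op 3 paint(4,3,B):
BBYYYBWBB
BBKYYBWBB
BBYYYBWBB
BBYYYBBBB
BBBBBBBBB
After op 4 paint(1,1,Y):
BBYYYBWBB
BYKYYBWBB
BBYYYBWBB
BBYYYBBBB
BBBBBBBBB

Answer: BBYYYBWBB
BYKYYBWBB
BBYYYBWBB
BBYYYBBBB
BBBBBBBBB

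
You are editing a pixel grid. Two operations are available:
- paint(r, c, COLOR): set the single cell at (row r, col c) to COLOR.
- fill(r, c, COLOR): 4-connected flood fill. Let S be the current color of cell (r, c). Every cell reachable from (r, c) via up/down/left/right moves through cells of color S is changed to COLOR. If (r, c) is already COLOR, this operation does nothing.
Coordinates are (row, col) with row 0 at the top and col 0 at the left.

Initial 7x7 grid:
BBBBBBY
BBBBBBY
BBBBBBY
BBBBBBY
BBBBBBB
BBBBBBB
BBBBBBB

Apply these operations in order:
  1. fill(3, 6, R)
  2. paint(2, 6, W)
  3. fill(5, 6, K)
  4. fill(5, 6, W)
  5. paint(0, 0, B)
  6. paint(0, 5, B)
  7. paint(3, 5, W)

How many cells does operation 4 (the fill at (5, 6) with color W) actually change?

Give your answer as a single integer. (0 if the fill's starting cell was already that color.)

Answer: 45

Derivation:
After op 1 fill(3,6,R) [4 cells changed]:
BBBBBBR
BBBBBBR
BBBBBBR
BBBBBBR
BBBBBBB
BBBBBBB
BBBBBBB
After op 2 paint(2,6,W):
BBBBBBR
BBBBBBR
BBBBBBW
BBBBBBR
BBBBBBB
BBBBBBB
BBBBBBB
After op 3 fill(5,6,K) [45 cells changed]:
KKKKKKR
KKKKKKR
KKKKKKW
KKKKKKR
KKKKKKK
KKKKKKK
KKKKKKK
After op 4 fill(5,6,W) [45 cells changed]:
WWWWWWR
WWWWWWR
WWWWWWW
WWWWWWR
WWWWWWW
WWWWWWW
WWWWWWW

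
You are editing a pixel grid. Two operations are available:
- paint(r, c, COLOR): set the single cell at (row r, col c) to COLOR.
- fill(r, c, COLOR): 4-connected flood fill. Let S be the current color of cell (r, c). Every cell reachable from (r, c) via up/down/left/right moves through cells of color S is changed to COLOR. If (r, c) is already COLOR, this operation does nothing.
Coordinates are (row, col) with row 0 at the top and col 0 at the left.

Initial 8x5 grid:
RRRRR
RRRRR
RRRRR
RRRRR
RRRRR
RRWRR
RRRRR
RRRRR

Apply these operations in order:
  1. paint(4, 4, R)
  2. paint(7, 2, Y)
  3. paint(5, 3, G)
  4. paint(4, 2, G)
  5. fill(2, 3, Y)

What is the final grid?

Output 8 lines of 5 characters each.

After op 1 paint(4,4,R):
RRRRR
RRRRR
RRRRR
RRRRR
RRRRR
RRWRR
RRRRR
RRRRR
After op 2 paint(7,2,Y):
RRRRR
RRRRR
RRRRR
RRRRR
RRRRR
RRWRR
RRRRR
RRYRR
After op 3 paint(5,3,G):
RRRRR
RRRRR
RRRRR
RRRRR
RRRRR
RRWGR
RRRRR
RRYRR
After op 4 paint(4,2,G):
RRRRR
RRRRR
RRRRR
RRRRR
RRGRR
RRWGR
RRRRR
RRYRR
After op 5 fill(2,3,Y) [36 cells changed]:
YYYYY
YYYYY
YYYYY
YYYYY
YYGYY
YYWGY
YYYYY
YYYYY

Answer: YYYYY
YYYYY
YYYYY
YYYYY
YYGYY
YYWGY
YYYYY
YYYYY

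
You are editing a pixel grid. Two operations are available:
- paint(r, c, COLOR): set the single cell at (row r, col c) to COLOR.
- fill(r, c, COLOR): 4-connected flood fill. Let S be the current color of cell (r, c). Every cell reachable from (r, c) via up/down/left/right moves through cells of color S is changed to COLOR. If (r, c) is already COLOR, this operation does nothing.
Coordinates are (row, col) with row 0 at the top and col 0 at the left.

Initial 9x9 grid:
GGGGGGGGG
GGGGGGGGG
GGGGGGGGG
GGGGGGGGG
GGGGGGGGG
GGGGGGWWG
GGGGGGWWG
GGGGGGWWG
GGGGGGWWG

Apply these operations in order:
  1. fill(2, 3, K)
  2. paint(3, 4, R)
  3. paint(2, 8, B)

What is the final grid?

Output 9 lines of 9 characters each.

Answer: KKKKKKKKK
KKKKKKKKK
KKKKKKKKB
KKKKRKKKK
KKKKKKKKK
KKKKKKWWK
KKKKKKWWK
KKKKKKWWK
KKKKKKWWK

Derivation:
After op 1 fill(2,3,K) [73 cells changed]:
KKKKKKKKK
KKKKKKKKK
KKKKKKKKK
KKKKKKKKK
KKKKKKKKK
KKKKKKWWK
KKKKKKWWK
KKKKKKWWK
KKKKKKWWK
After op 2 paint(3,4,R):
KKKKKKKKK
KKKKKKKKK
KKKKKKKKK
KKKKRKKKK
KKKKKKKKK
KKKKKKWWK
KKKKKKWWK
KKKKKKWWK
KKKKKKWWK
After op 3 paint(2,8,B):
KKKKKKKKK
KKKKKKKKK
KKKKKKKKB
KKKKRKKKK
KKKKKKKKK
KKKKKKWWK
KKKKKKWWK
KKKKKKWWK
KKKKKKWWK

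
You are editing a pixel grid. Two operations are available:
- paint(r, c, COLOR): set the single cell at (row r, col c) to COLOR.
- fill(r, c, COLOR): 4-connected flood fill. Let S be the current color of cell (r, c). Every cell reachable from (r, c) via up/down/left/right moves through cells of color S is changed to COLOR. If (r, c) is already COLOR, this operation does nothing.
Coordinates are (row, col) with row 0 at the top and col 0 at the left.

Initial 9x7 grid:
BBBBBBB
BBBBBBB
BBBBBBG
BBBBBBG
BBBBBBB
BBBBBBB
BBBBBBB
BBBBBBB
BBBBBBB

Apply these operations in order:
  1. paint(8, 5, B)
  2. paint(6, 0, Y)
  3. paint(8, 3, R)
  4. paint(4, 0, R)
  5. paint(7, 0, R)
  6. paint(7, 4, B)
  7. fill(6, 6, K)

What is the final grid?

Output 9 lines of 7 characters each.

Answer: KKKKKKK
KKKKKKK
KKKKKKG
KKKKKKG
RKKKKKK
KKKKKKK
YKKKKKK
RKKKKKK
KKKRKKK

Derivation:
After op 1 paint(8,5,B):
BBBBBBB
BBBBBBB
BBBBBBG
BBBBBBG
BBBBBBB
BBBBBBB
BBBBBBB
BBBBBBB
BBBBBBB
After op 2 paint(6,0,Y):
BBBBBBB
BBBBBBB
BBBBBBG
BBBBBBG
BBBBBBB
BBBBBBB
YBBBBBB
BBBBBBB
BBBBBBB
After op 3 paint(8,3,R):
BBBBBBB
BBBBBBB
BBBBBBG
BBBBBBG
BBBBBBB
BBBBBBB
YBBBBBB
BBBBBBB
BBBRBBB
After op 4 paint(4,0,R):
BBBBBBB
BBBBBBB
BBBBBBG
BBBBBBG
RBBBBBB
BBBBBBB
YBBBBBB
BBBBBBB
BBBRBBB
After op 5 paint(7,0,R):
BBBBBBB
BBBBBBB
BBBBBBG
BBBBBBG
RBBBBBB
BBBBBBB
YBBBBBB
RBBBBBB
BBBRBBB
After op 6 paint(7,4,B):
BBBBBBB
BBBBBBB
BBBBBBG
BBBBBBG
RBBBBBB
BBBBBBB
YBBBBBB
RBBBBBB
BBBRBBB
After op 7 fill(6,6,K) [57 cells changed]:
KKKKKKK
KKKKKKK
KKKKKKG
KKKKKKG
RKKKKKK
KKKKKKK
YKKKKKK
RKKKKKK
KKKRKKK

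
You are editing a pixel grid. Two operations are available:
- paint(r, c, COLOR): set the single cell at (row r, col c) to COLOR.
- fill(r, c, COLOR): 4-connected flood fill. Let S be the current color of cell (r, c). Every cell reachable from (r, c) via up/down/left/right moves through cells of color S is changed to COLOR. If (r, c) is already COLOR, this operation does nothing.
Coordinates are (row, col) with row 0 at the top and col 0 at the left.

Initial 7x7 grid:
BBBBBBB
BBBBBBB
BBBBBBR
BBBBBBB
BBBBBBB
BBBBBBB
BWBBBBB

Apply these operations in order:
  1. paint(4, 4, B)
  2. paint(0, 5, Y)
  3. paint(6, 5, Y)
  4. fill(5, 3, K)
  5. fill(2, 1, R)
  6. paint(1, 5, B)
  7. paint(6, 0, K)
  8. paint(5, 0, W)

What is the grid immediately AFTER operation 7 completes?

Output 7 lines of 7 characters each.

Answer: RRRRRYR
RRRRRBR
RRRRRRR
RRRRRRR
RRRRRRR
RRRRRRR
KWRRRYR

Derivation:
After op 1 paint(4,4,B):
BBBBBBB
BBBBBBB
BBBBBBR
BBBBBBB
BBBBBBB
BBBBBBB
BWBBBBB
After op 2 paint(0,5,Y):
BBBBBYB
BBBBBBB
BBBBBBR
BBBBBBB
BBBBBBB
BBBBBBB
BWBBBBB
After op 3 paint(6,5,Y):
BBBBBYB
BBBBBBB
BBBBBBR
BBBBBBB
BBBBBBB
BBBBBBB
BWBBBYB
After op 4 fill(5,3,K) [45 cells changed]:
KKKKKYK
KKKKKKK
KKKKKKR
KKKKKKK
KKKKKKK
KKKKKKK
KWKKKYK
After op 5 fill(2,1,R) [45 cells changed]:
RRRRRYR
RRRRRRR
RRRRRRR
RRRRRRR
RRRRRRR
RRRRRRR
RWRRRYR
After op 6 paint(1,5,B):
RRRRRYR
RRRRRBR
RRRRRRR
RRRRRRR
RRRRRRR
RRRRRRR
RWRRRYR
After op 7 paint(6,0,K):
RRRRRYR
RRRRRBR
RRRRRRR
RRRRRRR
RRRRRRR
RRRRRRR
KWRRRYR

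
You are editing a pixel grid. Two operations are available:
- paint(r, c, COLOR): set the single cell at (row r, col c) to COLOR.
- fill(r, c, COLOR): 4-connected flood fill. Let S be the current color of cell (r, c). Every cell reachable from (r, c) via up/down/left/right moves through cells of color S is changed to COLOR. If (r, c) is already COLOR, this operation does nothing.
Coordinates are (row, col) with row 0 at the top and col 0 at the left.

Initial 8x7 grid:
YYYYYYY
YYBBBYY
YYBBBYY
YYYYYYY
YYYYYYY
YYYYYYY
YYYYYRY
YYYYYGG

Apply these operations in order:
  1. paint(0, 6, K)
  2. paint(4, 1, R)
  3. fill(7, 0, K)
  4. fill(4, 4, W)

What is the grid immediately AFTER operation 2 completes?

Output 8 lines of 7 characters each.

After op 1 paint(0,6,K):
YYYYYYK
YYBBBYY
YYBBBYY
YYYYYYY
YYYYYYY
YYYYYYY
YYYYYRY
YYYYYGG
After op 2 paint(4,1,R):
YYYYYYK
YYBBBYY
YYBBBYY
YYYYYYY
YRYYYYY
YYYYYYY
YYYYYRY
YYYYYGG

Answer: YYYYYYK
YYBBBYY
YYBBBYY
YYYYYYY
YRYYYYY
YYYYYYY
YYYYYRY
YYYYYGG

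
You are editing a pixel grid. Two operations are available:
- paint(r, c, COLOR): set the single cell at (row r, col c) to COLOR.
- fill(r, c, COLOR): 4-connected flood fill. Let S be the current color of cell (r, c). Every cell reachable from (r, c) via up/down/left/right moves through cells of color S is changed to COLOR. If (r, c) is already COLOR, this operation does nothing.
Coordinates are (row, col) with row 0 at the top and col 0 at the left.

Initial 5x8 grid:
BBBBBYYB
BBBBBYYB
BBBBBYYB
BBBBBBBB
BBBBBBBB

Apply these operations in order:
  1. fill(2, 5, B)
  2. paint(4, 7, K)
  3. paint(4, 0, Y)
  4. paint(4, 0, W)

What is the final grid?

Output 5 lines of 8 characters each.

Answer: BBBBBBBB
BBBBBBBB
BBBBBBBB
BBBBBBBB
WBBBBBBK

Derivation:
After op 1 fill(2,5,B) [6 cells changed]:
BBBBBBBB
BBBBBBBB
BBBBBBBB
BBBBBBBB
BBBBBBBB
After op 2 paint(4,7,K):
BBBBBBBB
BBBBBBBB
BBBBBBBB
BBBBBBBB
BBBBBBBK
After op 3 paint(4,0,Y):
BBBBBBBB
BBBBBBBB
BBBBBBBB
BBBBBBBB
YBBBBBBK
After op 4 paint(4,0,W):
BBBBBBBB
BBBBBBBB
BBBBBBBB
BBBBBBBB
WBBBBBBK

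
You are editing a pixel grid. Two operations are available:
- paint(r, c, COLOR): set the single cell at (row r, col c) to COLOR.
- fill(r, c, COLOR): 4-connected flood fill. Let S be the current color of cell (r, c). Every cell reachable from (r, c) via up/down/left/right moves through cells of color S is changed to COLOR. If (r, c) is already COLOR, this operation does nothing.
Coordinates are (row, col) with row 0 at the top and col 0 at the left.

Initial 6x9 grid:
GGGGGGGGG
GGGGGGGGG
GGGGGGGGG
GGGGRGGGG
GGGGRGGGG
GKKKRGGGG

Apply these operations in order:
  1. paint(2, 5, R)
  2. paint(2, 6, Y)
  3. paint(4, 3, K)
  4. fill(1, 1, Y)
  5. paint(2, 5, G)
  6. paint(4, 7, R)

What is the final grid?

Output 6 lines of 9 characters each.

After op 1 paint(2,5,R):
GGGGGGGGG
GGGGGGGGG
GGGGGRGGG
GGGGRGGGG
GGGGRGGGG
GKKKRGGGG
After op 2 paint(2,6,Y):
GGGGGGGGG
GGGGGGGGG
GGGGGRYGG
GGGGRGGGG
GGGGRGGGG
GKKKRGGGG
After op 3 paint(4,3,K):
GGGGGGGGG
GGGGGGGGG
GGGGGRYGG
GGGGRGGGG
GGGKRGGGG
GKKKRGGGG
After op 4 fill(1,1,Y) [45 cells changed]:
YYYYYYYYY
YYYYYYYYY
YYYYYRYYY
YYYYRYYYY
YYYKRYYYY
YKKKRYYYY
After op 5 paint(2,5,G):
YYYYYYYYY
YYYYYYYYY
YYYYYGYYY
YYYYRYYYY
YYYKRYYYY
YKKKRYYYY
After op 6 paint(4,7,R):
YYYYYYYYY
YYYYYYYYY
YYYYYGYYY
YYYYRYYYY
YYYKRYYRY
YKKKRYYYY

Answer: YYYYYYYYY
YYYYYYYYY
YYYYYGYYY
YYYYRYYYY
YYYKRYYRY
YKKKRYYYY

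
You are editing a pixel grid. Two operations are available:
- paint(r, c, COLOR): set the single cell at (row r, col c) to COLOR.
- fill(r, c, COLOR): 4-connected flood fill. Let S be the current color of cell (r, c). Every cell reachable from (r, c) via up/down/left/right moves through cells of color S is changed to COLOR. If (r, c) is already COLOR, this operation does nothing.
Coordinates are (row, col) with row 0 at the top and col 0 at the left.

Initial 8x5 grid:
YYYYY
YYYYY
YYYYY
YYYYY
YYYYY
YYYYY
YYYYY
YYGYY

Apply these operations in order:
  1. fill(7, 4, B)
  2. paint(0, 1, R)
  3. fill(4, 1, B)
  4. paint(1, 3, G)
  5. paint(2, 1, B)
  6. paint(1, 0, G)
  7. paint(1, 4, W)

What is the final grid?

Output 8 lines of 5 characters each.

Answer: BRBBB
GBBGW
BBBBB
BBBBB
BBBBB
BBBBB
BBBBB
BBGBB

Derivation:
After op 1 fill(7,4,B) [39 cells changed]:
BBBBB
BBBBB
BBBBB
BBBBB
BBBBB
BBBBB
BBBBB
BBGBB
After op 2 paint(0,1,R):
BRBBB
BBBBB
BBBBB
BBBBB
BBBBB
BBBBB
BBBBB
BBGBB
After op 3 fill(4,1,B) [0 cells changed]:
BRBBB
BBBBB
BBBBB
BBBBB
BBBBB
BBBBB
BBBBB
BBGBB
After op 4 paint(1,3,G):
BRBBB
BBBGB
BBBBB
BBBBB
BBBBB
BBBBB
BBBBB
BBGBB
After op 5 paint(2,1,B):
BRBBB
BBBGB
BBBBB
BBBBB
BBBBB
BBBBB
BBBBB
BBGBB
After op 6 paint(1,0,G):
BRBBB
GBBGB
BBBBB
BBBBB
BBBBB
BBBBB
BBBBB
BBGBB
After op 7 paint(1,4,W):
BRBBB
GBBGW
BBBBB
BBBBB
BBBBB
BBBBB
BBBBB
BBGBB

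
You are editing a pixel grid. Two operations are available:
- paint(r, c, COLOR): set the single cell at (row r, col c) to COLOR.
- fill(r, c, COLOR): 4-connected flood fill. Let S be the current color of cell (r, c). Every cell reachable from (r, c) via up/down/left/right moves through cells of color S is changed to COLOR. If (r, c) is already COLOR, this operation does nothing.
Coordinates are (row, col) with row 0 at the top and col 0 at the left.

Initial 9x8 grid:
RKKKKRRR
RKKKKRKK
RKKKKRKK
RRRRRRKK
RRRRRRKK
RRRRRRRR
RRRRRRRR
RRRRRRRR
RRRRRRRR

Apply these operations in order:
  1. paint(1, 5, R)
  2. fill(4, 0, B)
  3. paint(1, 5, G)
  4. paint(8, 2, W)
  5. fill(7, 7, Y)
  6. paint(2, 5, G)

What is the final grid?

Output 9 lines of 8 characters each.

Answer: YKKKKBBB
YKKKKGKK
YKKKKGKK
YYYYYYKK
YYYYYYKK
YYYYYYYY
YYYYYYYY
YYYYYYYY
YYWYYYYY

Derivation:
After op 1 paint(1,5,R):
RKKKKRRR
RKKKKRKK
RKKKKRKK
RRRRRRKK
RRRRRRKK
RRRRRRRR
RRRRRRRR
RRRRRRRR
RRRRRRRR
After op 2 fill(4,0,B) [52 cells changed]:
BKKKKBBB
BKKKKBKK
BKKKKBKK
BBBBBBKK
BBBBBBKK
BBBBBBBB
BBBBBBBB
BBBBBBBB
BBBBBBBB
After op 3 paint(1,5,G):
BKKKKBBB
BKKKKGKK
BKKKKBKK
BBBBBBKK
BBBBBBKK
BBBBBBBB
BBBBBBBB
BBBBBBBB
BBBBBBBB
After op 4 paint(8,2,W):
BKKKKBBB
BKKKKGKK
BKKKKBKK
BBBBBBKK
BBBBBBKK
BBBBBBBB
BBBBBBBB
BBBBBBBB
BBWBBBBB
After op 5 fill(7,7,Y) [47 cells changed]:
YKKKKBBB
YKKKKGKK
YKKKKYKK
YYYYYYKK
YYYYYYKK
YYYYYYYY
YYYYYYYY
YYYYYYYY
YYWYYYYY
After op 6 paint(2,5,G):
YKKKKBBB
YKKKKGKK
YKKKKGKK
YYYYYYKK
YYYYYYKK
YYYYYYYY
YYYYYYYY
YYYYYYYY
YYWYYYYY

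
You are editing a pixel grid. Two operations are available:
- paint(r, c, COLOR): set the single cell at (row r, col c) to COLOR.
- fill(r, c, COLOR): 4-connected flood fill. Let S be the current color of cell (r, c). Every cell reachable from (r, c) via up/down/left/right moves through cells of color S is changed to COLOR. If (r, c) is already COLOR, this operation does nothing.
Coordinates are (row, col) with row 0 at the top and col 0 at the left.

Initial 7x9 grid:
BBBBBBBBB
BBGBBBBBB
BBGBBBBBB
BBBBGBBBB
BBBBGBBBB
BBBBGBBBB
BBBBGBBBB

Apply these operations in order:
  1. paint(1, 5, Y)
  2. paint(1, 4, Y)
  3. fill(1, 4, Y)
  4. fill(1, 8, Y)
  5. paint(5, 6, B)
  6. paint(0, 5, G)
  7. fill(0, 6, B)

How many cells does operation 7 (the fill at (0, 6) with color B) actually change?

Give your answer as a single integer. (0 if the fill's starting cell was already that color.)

Answer: 55

Derivation:
After op 1 paint(1,5,Y):
BBBBBBBBB
BBGBBYBBB
BBGBBBBBB
BBBBGBBBB
BBBBGBBBB
BBBBGBBBB
BBBBGBBBB
After op 2 paint(1,4,Y):
BBBBBBBBB
BBGBYYBBB
BBGBBBBBB
BBBBGBBBB
BBBBGBBBB
BBBBGBBBB
BBBBGBBBB
After op 3 fill(1,4,Y) [0 cells changed]:
BBBBBBBBB
BBGBYYBBB
BBGBBBBBB
BBBBGBBBB
BBBBGBBBB
BBBBGBBBB
BBBBGBBBB
After op 4 fill(1,8,Y) [55 cells changed]:
YYYYYYYYY
YYGYYYYYY
YYGYYYYYY
YYYYGYYYY
YYYYGYYYY
YYYYGYYYY
YYYYGYYYY
After op 5 paint(5,6,B):
YYYYYYYYY
YYGYYYYYY
YYGYYYYYY
YYYYGYYYY
YYYYGYYYY
YYYYGYBYY
YYYYGYYYY
After op 6 paint(0,5,G):
YYYYYGYYY
YYGYYYYYY
YYGYYYYYY
YYYYGYYYY
YYYYGYYYY
YYYYGYBYY
YYYYGYYYY
After op 7 fill(0,6,B) [55 cells changed]:
BBBBBGBBB
BBGBBBBBB
BBGBBBBBB
BBBBGBBBB
BBBBGBBBB
BBBBGBBBB
BBBBGBBBB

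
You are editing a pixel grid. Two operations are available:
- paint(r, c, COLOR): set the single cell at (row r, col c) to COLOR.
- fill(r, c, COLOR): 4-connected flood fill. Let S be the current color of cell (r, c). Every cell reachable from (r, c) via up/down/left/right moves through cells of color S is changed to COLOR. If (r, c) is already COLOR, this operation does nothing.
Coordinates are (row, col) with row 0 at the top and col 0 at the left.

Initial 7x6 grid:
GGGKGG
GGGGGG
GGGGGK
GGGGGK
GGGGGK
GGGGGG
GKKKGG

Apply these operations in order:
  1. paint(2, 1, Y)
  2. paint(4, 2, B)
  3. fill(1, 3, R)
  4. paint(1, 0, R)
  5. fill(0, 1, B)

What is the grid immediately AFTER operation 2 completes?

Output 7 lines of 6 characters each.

After op 1 paint(2,1,Y):
GGGKGG
GGGGGG
GYGGGK
GGGGGK
GGGGGK
GGGGGG
GKKKGG
After op 2 paint(4,2,B):
GGGKGG
GGGGGG
GYGGGK
GGGGGK
GGBGGK
GGGGGG
GKKKGG

Answer: GGGKGG
GGGGGG
GYGGGK
GGGGGK
GGBGGK
GGGGGG
GKKKGG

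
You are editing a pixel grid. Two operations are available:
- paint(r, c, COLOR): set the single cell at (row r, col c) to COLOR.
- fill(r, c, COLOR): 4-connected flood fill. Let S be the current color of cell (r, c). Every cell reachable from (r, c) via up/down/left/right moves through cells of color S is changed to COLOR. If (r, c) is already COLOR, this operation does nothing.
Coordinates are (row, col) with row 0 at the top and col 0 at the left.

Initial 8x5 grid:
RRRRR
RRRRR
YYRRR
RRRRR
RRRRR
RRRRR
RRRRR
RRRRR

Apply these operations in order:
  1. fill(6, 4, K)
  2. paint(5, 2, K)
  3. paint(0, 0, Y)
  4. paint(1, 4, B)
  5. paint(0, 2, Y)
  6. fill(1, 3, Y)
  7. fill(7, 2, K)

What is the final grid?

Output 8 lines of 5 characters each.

Answer: KKKKK
KKKKB
KKKKK
KKKKK
KKKKK
KKKKK
KKKKK
KKKKK

Derivation:
After op 1 fill(6,4,K) [38 cells changed]:
KKKKK
KKKKK
YYKKK
KKKKK
KKKKK
KKKKK
KKKKK
KKKKK
After op 2 paint(5,2,K):
KKKKK
KKKKK
YYKKK
KKKKK
KKKKK
KKKKK
KKKKK
KKKKK
After op 3 paint(0,0,Y):
YKKKK
KKKKK
YYKKK
KKKKK
KKKKK
KKKKK
KKKKK
KKKKK
After op 4 paint(1,4,B):
YKKKK
KKKKB
YYKKK
KKKKK
KKKKK
KKKKK
KKKKK
KKKKK
After op 5 paint(0,2,Y):
YKYKK
KKKKB
YYKKK
KKKKK
KKKKK
KKKKK
KKKKK
KKKKK
After op 6 fill(1,3,Y) [35 cells changed]:
YYYYY
YYYYB
YYYYY
YYYYY
YYYYY
YYYYY
YYYYY
YYYYY
After op 7 fill(7,2,K) [39 cells changed]:
KKKKK
KKKKB
KKKKK
KKKKK
KKKKK
KKKKK
KKKKK
KKKKK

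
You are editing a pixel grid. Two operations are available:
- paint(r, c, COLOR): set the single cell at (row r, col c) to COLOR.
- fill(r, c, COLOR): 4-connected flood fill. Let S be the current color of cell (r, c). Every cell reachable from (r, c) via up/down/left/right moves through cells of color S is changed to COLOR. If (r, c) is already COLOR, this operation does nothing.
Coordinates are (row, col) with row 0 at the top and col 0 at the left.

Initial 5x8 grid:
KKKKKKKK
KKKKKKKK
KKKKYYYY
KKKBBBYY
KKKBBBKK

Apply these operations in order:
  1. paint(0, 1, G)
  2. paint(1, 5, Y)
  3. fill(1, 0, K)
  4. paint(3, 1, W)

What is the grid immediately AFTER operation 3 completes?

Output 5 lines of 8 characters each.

Answer: KGKKKKKK
KKKKKYKK
KKKKYYYY
KKKBBBYY
KKKBBBKK

Derivation:
After op 1 paint(0,1,G):
KGKKKKKK
KKKKKKKK
KKKKYYYY
KKKBBBYY
KKKBBBKK
After op 2 paint(1,5,Y):
KGKKKKKK
KKKKKYKK
KKKKYYYY
KKKBBBYY
KKKBBBKK
After op 3 fill(1,0,K) [0 cells changed]:
KGKKKKKK
KKKKKYKK
KKKKYYYY
KKKBBBYY
KKKBBBKK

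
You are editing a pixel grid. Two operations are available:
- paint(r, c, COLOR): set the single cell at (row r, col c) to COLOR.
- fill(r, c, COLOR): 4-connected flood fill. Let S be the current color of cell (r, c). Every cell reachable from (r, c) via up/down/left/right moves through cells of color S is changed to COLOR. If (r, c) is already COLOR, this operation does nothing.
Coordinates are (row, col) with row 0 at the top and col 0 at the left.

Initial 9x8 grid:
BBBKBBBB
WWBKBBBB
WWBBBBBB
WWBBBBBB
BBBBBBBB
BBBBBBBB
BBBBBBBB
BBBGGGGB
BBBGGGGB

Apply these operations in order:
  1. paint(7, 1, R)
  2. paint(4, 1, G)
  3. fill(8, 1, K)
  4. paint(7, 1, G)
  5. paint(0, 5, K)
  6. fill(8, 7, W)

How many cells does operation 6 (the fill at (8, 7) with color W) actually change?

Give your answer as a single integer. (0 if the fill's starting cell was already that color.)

Answer: 56

Derivation:
After op 1 paint(7,1,R):
BBBKBBBB
WWBKBBBB
WWBBBBBB
WWBBBBBB
BBBBBBBB
BBBBBBBB
BBBBBBBB
BRBGGGGB
BBBGGGGB
After op 2 paint(4,1,G):
BBBKBBBB
WWBKBBBB
WWBBBBBB
WWBBBBBB
BGBBBBBB
BBBBBBBB
BBBBBBBB
BRBGGGGB
BBBGGGGB
After op 3 fill(8,1,K) [54 cells changed]:
KKKKKKKK
WWKKKKKK
WWKKKKKK
WWKKKKKK
KGKKKKKK
KKKKKKKK
KKKKKKKK
KRKGGGGK
KKKGGGGK
After op 4 paint(7,1,G):
KKKKKKKK
WWKKKKKK
WWKKKKKK
WWKKKKKK
KGKKKKKK
KKKKKKKK
KKKKKKKK
KGKGGGGK
KKKGGGGK
After op 5 paint(0,5,K):
KKKKKKKK
WWKKKKKK
WWKKKKKK
WWKKKKKK
KGKKKKKK
KKKKKKKK
KKKKKKKK
KGKGGGGK
KKKGGGGK
After op 6 fill(8,7,W) [56 cells changed]:
WWWWWWWW
WWWWWWWW
WWWWWWWW
WWWWWWWW
WGWWWWWW
WWWWWWWW
WWWWWWWW
WGWGGGGW
WWWGGGGW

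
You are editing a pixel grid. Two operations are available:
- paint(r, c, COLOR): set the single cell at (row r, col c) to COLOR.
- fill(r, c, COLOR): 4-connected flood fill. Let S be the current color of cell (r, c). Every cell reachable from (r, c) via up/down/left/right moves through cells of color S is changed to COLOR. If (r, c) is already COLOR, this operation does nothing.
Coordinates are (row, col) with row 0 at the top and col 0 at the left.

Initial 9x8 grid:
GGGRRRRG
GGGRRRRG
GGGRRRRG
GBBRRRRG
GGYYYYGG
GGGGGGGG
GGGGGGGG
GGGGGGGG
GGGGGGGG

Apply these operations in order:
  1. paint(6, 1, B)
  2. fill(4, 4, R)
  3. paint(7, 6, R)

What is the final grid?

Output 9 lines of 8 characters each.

Answer: GGGRRRRG
GGGRRRRG
GGGRRRRG
GBBRRRRG
GGRRRRGG
GGGGGGGG
GBGGGGGG
GGGGGGRG
GGGGGGGG

Derivation:
After op 1 paint(6,1,B):
GGGRRRRG
GGGRRRRG
GGGRRRRG
GBBRRRRG
GGYYYYGG
GGGGGGGG
GBGGGGGG
GGGGGGGG
GGGGGGGG
After op 2 fill(4,4,R) [4 cells changed]:
GGGRRRRG
GGGRRRRG
GGGRRRRG
GBBRRRRG
GGRRRRGG
GGGGGGGG
GBGGGGGG
GGGGGGGG
GGGGGGGG
After op 3 paint(7,6,R):
GGGRRRRG
GGGRRRRG
GGGRRRRG
GBBRRRRG
GGRRRRGG
GGGGGGGG
GBGGGGGG
GGGGGGRG
GGGGGGGG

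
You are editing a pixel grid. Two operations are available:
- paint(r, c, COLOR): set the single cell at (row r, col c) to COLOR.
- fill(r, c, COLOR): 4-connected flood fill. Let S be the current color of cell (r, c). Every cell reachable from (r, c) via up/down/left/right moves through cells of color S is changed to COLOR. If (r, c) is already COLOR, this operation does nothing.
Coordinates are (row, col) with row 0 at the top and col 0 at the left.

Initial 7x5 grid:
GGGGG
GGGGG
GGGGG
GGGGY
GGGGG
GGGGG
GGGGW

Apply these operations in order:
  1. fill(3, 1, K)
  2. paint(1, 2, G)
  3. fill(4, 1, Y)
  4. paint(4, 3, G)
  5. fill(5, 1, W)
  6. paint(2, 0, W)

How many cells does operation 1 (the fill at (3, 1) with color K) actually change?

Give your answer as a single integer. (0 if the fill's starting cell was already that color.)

After op 1 fill(3,1,K) [33 cells changed]:
KKKKK
KKKKK
KKKKK
KKKKY
KKKKK
KKKKK
KKKKW

Answer: 33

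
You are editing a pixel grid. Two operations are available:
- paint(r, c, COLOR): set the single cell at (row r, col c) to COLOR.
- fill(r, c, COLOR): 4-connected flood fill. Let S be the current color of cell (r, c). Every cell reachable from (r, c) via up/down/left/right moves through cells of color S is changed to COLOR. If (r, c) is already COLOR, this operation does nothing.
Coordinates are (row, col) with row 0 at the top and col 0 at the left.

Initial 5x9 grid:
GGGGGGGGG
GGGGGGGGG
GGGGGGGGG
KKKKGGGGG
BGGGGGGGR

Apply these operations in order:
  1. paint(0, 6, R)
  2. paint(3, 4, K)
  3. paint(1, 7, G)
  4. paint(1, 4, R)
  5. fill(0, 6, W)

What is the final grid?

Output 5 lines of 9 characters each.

Answer: GGGGGGWGG
GGGGRGGGG
GGGGGGGGG
KKKKKGGGG
BGGGGGGGR

Derivation:
After op 1 paint(0,6,R):
GGGGGGRGG
GGGGGGGGG
GGGGGGGGG
KKKKGGGGG
BGGGGGGGR
After op 2 paint(3,4,K):
GGGGGGRGG
GGGGGGGGG
GGGGGGGGG
KKKKKGGGG
BGGGGGGGR
After op 3 paint(1,7,G):
GGGGGGRGG
GGGGGGGGG
GGGGGGGGG
KKKKKGGGG
BGGGGGGGR
After op 4 paint(1,4,R):
GGGGGGRGG
GGGGRGGGG
GGGGGGGGG
KKKKKGGGG
BGGGGGGGR
After op 5 fill(0,6,W) [1 cells changed]:
GGGGGGWGG
GGGGRGGGG
GGGGGGGGG
KKKKKGGGG
BGGGGGGGR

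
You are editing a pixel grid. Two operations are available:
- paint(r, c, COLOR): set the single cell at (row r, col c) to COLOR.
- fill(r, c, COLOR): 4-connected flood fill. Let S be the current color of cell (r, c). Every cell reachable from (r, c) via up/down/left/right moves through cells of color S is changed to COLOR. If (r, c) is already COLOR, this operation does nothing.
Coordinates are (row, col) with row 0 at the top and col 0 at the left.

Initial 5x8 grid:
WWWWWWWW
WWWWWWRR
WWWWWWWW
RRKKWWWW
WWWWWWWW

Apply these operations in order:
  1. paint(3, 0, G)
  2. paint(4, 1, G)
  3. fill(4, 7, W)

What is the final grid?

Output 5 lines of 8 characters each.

After op 1 paint(3,0,G):
WWWWWWWW
WWWWWWRR
WWWWWWWW
GRKKWWWW
WWWWWWWW
After op 2 paint(4,1,G):
WWWWWWWW
WWWWWWRR
WWWWWWWW
GRKKWWWW
WGWWWWWW
After op 3 fill(4,7,W) [0 cells changed]:
WWWWWWWW
WWWWWWRR
WWWWWWWW
GRKKWWWW
WGWWWWWW

Answer: WWWWWWWW
WWWWWWRR
WWWWWWWW
GRKKWWWW
WGWWWWWW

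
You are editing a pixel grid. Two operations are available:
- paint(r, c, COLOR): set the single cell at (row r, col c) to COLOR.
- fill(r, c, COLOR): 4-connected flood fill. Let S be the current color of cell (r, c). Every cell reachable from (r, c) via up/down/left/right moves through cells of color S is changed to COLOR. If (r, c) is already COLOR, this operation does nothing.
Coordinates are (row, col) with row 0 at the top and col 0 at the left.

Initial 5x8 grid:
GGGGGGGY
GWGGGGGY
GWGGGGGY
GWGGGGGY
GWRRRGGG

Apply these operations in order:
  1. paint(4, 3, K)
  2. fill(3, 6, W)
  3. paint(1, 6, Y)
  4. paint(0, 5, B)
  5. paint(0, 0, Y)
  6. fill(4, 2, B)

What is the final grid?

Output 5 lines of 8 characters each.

Answer: YWWWWBWY
WWWWWWYY
WWWWWWWY
WWWWWWWY
WWBKRWWW

Derivation:
After op 1 paint(4,3,K):
GGGGGGGY
GWGGGGGY
GWGGGGGY
GWGGGGGY
GWRKRGGG
After op 2 fill(3,6,W) [29 cells changed]:
WWWWWWWY
WWWWWWWY
WWWWWWWY
WWWWWWWY
WWRKRWWW
After op 3 paint(1,6,Y):
WWWWWWWY
WWWWWWYY
WWWWWWWY
WWWWWWWY
WWRKRWWW
After op 4 paint(0,5,B):
WWWWWBWY
WWWWWWYY
WWWWWWWY
WWWWWWWY
WWRKRWWW
After op 5 paint(0,0,Y):
YWWWWBWY
WWWWWWYY
WWWWWWWY
WWWWWWWY
WWRKRWWW
After op 6 fill(4,2,B) [1 cells changed]:
YWWWWBWY
WWWWWWYY
WWWWWWWY
WWWWWWWY
WWBKRWWW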